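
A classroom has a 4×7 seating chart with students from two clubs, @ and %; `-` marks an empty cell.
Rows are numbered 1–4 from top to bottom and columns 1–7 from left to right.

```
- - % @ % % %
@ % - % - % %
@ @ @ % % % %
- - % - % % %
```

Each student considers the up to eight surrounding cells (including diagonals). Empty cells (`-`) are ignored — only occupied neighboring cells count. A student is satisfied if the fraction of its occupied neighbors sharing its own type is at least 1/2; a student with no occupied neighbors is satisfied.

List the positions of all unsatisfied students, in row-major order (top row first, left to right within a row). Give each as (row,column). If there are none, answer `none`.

(1,3)% 2/3 ✓
(1,4)@ 0/3 ✗
(1,5)% 3/4 ✓
(1,6)% 4/4 ✓
(1,7)% 3/3 ✓
(2,1)@ 2/3 ✓
(2,2)% 1/5 ✗
(2,4)% 4/6 ✓
(2,6)% 7/7 ✓
(2,7)% 5/5 ✓
(3,1)@ 2/3 ✓
(3,2)@ 3/5 ✓
(3,3)@ 1/5 ✗
(3,4)% 4/5 ✓
(3,5)% 6/6 ✓
(3,6)% 7/7 ✓
(3,7)% 5/5 ✓
(4,3)% 1/3 ✗
(4,5)% 4/4 ✓
(4,6)% 5/5 ✓
(4,7)% 3/3 ✓

(1,4), (2,2), (3,3), (4,3)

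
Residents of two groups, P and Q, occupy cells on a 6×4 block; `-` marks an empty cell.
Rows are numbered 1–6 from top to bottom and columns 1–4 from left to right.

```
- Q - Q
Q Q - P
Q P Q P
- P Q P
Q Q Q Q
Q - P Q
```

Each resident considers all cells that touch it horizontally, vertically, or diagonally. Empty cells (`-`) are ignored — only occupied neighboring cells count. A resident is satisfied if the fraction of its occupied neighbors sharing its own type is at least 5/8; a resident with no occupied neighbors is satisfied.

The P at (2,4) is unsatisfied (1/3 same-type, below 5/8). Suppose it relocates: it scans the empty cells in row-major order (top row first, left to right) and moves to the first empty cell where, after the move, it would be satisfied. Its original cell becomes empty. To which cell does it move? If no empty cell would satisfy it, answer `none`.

none

Vacating (2,4). Empty cells in order:
  (1,1): 0/3 same-type → still unsatisfied.
  (1,3): 0/3 same-type → still unsatisfied.
  (2,3): 2/6 same-type → still unsatisfied.
  (4,1): 2/5 same-type → still unsatisfied.
  (6,2): 1/5 same-type → still unsatisfied.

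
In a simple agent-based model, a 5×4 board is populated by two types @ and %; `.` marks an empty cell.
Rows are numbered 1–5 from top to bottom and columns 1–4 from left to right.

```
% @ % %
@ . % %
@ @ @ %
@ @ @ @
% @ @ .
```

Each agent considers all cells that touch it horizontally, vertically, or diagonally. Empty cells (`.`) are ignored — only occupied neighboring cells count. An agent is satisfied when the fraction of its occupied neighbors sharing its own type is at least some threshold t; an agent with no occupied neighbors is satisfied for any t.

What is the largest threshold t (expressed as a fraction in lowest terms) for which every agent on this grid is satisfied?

(1,1)% 0/2
(1,2)@ 1/4
(1,3)% 3/4
(1,4)% 3/3
(2,1)@ 3/4
(2,3)% 4/7
(2,4)% 4/5
(3,1)@ 4/4
(3,2)@ 6/7
(3,3)@ 4/7
(3,4)% 2/5
(4,1)@ 4/5
(4,2)@ 7/8
(4,3)@ 6/7
(4,4)@ 3/4
(5,1)% 0/3
(5,2)@ 4/5
(5,3)@ 4/4
The smallest same-type fraction is 0/2 at (1,1), which reduces to 0/1. Any threshold above that leaves this agent unsatisfied.

0/1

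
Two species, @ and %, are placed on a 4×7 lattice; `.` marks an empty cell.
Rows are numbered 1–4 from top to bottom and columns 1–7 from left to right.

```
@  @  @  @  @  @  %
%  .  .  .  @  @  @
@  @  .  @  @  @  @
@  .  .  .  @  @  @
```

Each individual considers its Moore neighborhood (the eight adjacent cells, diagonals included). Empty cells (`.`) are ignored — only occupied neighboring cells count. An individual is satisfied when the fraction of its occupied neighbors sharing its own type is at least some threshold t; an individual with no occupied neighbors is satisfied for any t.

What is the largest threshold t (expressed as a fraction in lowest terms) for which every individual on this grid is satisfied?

Row 1: (1,1)@ 1/2 · (1,2)@ 2/3 · (1,3)@ 2/2 · (1,4)@ 3/3 · (1,5)@ 4/4 · (1,6)@ 4/5 · (1,7)% 0/3
Row 2: (2,1)% 0/4 · (2,5)@ 7/7 · (2,6)@ 7/8 · (2,7)@ 4/5
Row 3: (3,1)@ 2/3 · (3,2)@ 2/3 · (3,4)@ 3/3 · (3,5)@ 6/6 · (3,6)@ 8/8 · (3,7)@ 5/5
Row 4: (4,1)@ 2/2 · (4,5)@ 4/4 · (4,6)@ 5/5 · (4,7)@ 3/3
The smallest same-type fraction is 0/3 at (1,7), which reduces to 0/1. Any threshold above that leaves this individual unsatisfied.

0/1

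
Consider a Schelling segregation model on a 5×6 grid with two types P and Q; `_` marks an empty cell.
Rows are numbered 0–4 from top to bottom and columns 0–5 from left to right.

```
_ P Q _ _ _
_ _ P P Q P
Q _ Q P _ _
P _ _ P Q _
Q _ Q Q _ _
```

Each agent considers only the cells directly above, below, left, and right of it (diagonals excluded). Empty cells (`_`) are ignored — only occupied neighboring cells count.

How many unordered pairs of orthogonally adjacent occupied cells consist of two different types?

10

Scan each occupied cell's neighbors to the right and below so each pair is counted once.
Row 0: P(0,1)–Q(0,2)≠ Q(0,2)–P(1,2)≠  → 2/2 unlike.
Row 1: P(1,2)–P(1,3)= P(1,2)–Q(2,2)≠ P(1,3)–Q(1,4)≠ P(1,3)–P(2,3)= Q(1,4)–P(1,5)≠  → 3/5 unlike.
Row 2: Q(2,0)–P(3,0)≠ Q(2,2)–P(2,3)≠ P(2,3)–P(3,3)=  → 2/3 unlike.
Row 3: P(3,0)–Q(4,0)≠ P(3,3)–Q(3,4)≠ P(3,3)–Q(4,3)≠  → 3/3 unlike.
Row 4: Q(4,2)–Q(4,3)=  → 0/1 unlike.
Total adjacent occupied pairs: 14; unlike-type pairs: 10.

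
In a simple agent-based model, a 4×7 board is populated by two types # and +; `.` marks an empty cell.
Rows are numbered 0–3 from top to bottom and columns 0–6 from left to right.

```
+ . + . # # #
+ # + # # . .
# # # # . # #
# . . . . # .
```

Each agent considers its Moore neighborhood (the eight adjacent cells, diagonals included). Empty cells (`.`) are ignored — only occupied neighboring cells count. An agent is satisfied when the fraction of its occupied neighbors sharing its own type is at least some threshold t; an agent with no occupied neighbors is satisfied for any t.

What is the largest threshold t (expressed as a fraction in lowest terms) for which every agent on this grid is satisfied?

(0,0)+ 1/2
(0,2)+ 1/3
(0,4)# 3/3
(0,5)# 3/3
(0,6)# 1/1
(1,0)+ 1/4
(1,1)# 3/7
(1,2)+ 1/6
(1,3)# 4/6
(1,4)# 5/5
(2,0)# 3/4
(2,1)# 4/6
(2,2)# 4/5
(2,3)# 3/4
(2,5)# 3/3
(2,6)# 2/2
(3,0)# 2/2
(3,5)# 2/2
The smallest same-type fraction is 1/6 at (1,2), which reduces to 1/6. Any threshold above that leaves this agent unsatisfied.

1/6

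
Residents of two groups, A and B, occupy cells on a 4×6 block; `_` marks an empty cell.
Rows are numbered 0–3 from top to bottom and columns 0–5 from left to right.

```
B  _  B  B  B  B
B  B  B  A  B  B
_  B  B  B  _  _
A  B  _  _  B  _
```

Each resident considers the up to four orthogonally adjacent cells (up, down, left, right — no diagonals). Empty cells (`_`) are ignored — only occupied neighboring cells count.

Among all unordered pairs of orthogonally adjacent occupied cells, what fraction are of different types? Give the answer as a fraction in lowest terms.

1/4

Scan each occupied cell's neighbors to the right and below so each pair is counted once.
Row 0: B(0,0)–B(1,0)= B(0,2)–B(0,3)= B(0,2)–B(1,2)= B(0,3)–B(0,4)= B(0,3)–A(1,3)≠ B(0,4)–B(0,5)= B(0,4)–B(1,4)= B(0,5)–B(1,5)=  → 1/8 unlike.
Row 1: B(1,0)–B(1,1)= B(1,1)–B(1,2)= B(1,1)–B(2,1)= B(1,2)–A(1,3)≠ B(1,2)–B(2,2)= A(1,3)–B(1,4)≠ A(1,3)–B(2,3)≠ B(1,4)–B(1,5)=  → 3/8 unlike.
Row 2: B(2,1)–B(2,2)= B(2,1)–B(3,1)= B(2,2)–B(2,3)=  → 0/3 unlike.
Row 3: A(3,0)–B(3,1)≠  → 1/1 unlike.
Total adjacent occupied pairs: 20; unlike-type pairs: 5.
5/20 reduces to 1/4.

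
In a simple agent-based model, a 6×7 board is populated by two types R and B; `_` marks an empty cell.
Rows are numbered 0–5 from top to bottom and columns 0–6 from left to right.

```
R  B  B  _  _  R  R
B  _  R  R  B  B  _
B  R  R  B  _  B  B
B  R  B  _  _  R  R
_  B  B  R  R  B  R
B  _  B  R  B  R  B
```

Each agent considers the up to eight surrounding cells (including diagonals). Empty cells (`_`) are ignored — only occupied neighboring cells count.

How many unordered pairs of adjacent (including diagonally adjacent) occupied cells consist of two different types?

Scan each occupied cell's neighbors to the right and below (and the two forward diagonals) so each pair is counted once.
Row 0: R(0,0)–B(0,1)≠ R(0,0)–B(1,0)≠ B(0,1)–B(0,2)= B(0,1)–R(1,2)≠ B(0,1)–B(1,0)= B(0,2)–R(1,2)≠ B(0,2)–R(1,3)≠ R(0,5)–R(0,6)= R(0,5)–B(1,5)≠ R(0,5)–B(1,4)≠ R(0,6)–B(1,5)≠  → 8/11 unlike.
Row 1: B(1,0)–B(2,0)= B(1,0)–R(2,1)≠ R(1,2)–R(1,3)= R(1,2)–R(2,2)= R(1,2)–B(2,3)≠ R(1,2)–R(2,1)= R(1,3)–B(1,4)≠ R(1,3)–B(2,3)≠ R(1,3)–R(2,2)= B(1,4)–B(1,5)= B(1,4)–B(2,5)= B(1,4)–B(2,3)= B(1,5)–B(2,5)= B(1,5)–B(2,6)=  → 4/14 unlike.
Row 2: B(2,0)–R(2,1)≠ B(2,0)–B(3,0)= B(2,0)–R(3,1)≠ R(2,1)–R(2,2)= R(2,1)–R(3,1)= R(2,1)–B(3,2)≠ R(2,1)–B(3,0)≠ R(2,2)–B(2,3)≠ R(2,2)–B(3,2)≠ R(2,2)–R(3,1)= B(2,3)–B(3,2)= B(2,5)–B(2,6)= B(2,5)–R(3,5)≠ B(2,5)–R(3,6)≠ B(2,6)–R(3,6)≠ B(2,6)–R(3,5)≠  → 10/16 unlike.
Row 3: B(3,0)–R(3,1)≠ B(3,0)–B(4,1)= R(3,1)–B(3,2)≠ R(3,1)–B(4,1)≠ R(3,1)–B(4,2)≠ B(3,2)–B(4,2)= B(3,2)–R(4,3)≠ B(3,2)–B(4,1)= R(3,5)–R(3,6)= R(3,5)–B(4,5)≠ R(3,5)–R(4,6)= R(3,5)–R(4,4)= R(3,6)–R(4,6)= R(3,6)–B(4,5)≠  → 7/14 unlike.
Row 4: B(4,1)–B(4,2)= B(4,1)–B(5,2)= B(4,1)–B(5,0)= B(4,2)–R(4,3)≠ B(4,2)–B(5,2)= B(4,2)–R(5,3)≠ R(4,3)–R(4,4)= R(4,3)–R(5,3)= R(4,3)–B(5,4)≠ R(4,3)–B(5,2)≠ R(4,4)–B(4,5)≠ R(4,4)–B(5,4)≠ R(4,4)–R(5,5)= R(4,4)–R(5,3)= B(4,5)–R(4,6)≠ B(4,5)–R(5,5)≠ B(4,5)–B(5,6)= B(4,5)–B(5,4)= R(4,6)–B(5,6)≠ R(4,6)–R(5,5)=  → 9/20 unlike.
Row 5: B(5,2)–R(5,3)≠ R(5,3)–B(5,4)≠ B(5,4)–R(5,5)≠ R(5,5)–B(5,6)≠  → 4/4 unlike.
Total adjacent occupied pairs: 79; unlike-type pairs: 42.

42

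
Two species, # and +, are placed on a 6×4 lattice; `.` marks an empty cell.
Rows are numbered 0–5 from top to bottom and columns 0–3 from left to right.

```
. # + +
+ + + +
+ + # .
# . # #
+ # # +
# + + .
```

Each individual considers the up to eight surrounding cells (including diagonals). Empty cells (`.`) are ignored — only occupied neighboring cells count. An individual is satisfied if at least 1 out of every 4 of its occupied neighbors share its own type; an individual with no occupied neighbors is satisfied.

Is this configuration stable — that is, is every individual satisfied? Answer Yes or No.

No

(0,1)# 0/4 unhappy
(0,2)+ 4/5 ok
(0,3)+ 3/3 ok
(1,0)+ 3/4 ok
(1,1)+ 5/7 ok
(1,2)+ 5/7 ok
(1,3)+ 3/4 ok
(2,0)+ 3/4 ok
(2,1)+ 4/7 ok
(2,2)# 2/6 ok
(3,0)# 1/4 ok
(3,2)# 4/6 ok
(3,3)# 3/4 ok
(4,0)+ 1/4 ok
(4,1)# 4/7 ok
(4,2)# 3/6 ok
(4,3)+ 1/4 ok
(5,0)# 1/3 ok
(5,1)+ 2/5 ok
(5,2)+ 2/4 ok
For instance (0,1) has only 0/4 same-type neighbors, below 1/4.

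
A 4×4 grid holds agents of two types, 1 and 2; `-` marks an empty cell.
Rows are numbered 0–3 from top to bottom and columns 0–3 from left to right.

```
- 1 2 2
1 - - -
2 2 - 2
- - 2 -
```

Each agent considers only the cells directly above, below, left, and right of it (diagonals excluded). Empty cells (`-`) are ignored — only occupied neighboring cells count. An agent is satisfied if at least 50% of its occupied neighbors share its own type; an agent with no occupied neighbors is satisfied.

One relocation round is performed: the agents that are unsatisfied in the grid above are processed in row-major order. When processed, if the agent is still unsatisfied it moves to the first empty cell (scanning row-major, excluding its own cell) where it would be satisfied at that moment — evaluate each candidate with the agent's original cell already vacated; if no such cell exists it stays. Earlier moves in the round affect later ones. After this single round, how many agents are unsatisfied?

Initially unsatisfied (in order): (0,1), (1,0).
  (0,1) → (0,0).
  (1,0): now satisfied by earlier moves; stays.
Resulting grid:
1 - 2 2
1 - - -
2 2 - 2
- - 2 -
All satisfied now.

0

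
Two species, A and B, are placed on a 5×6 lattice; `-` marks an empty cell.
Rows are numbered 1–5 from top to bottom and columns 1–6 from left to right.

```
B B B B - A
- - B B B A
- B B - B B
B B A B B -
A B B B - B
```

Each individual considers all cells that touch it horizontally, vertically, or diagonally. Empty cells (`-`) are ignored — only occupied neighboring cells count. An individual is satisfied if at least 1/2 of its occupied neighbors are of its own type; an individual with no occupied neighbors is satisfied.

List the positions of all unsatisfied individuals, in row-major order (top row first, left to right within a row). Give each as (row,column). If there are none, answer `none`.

(2,6), (4,3), (5,1)

Row 1: (1,1)B 1/1 satisfied · (1,2)B 3/3 satisfied · (1,3)B 4/4 satisfied · (1,4)B 4/4 satisfied · (1,6)A 1/2 satisfied
Row 2: (2,3)B 6/6 satisfied · (2,4)B 6/6 satisfied · (2,5)B 4/6 satisfied · (2,6)A 1/4 not
Row 3: (3,2)B 4/5 satisfied · (3,3)B 5/6 satisfied · (3,5)B 5/6 satisfied · (3,6)B 3/4 satisfied
Row 4: (4,1)B 3/4 satisfied · (4,2)B 5/7 satisfied · (4,3)A 0/7 not · (4,4)B 5/6 satisfied · (4,5)B 5/5 satisfied
Row 5: (5,1)A 0/3 not · (5,2)B 3/5 satisfied · (5,3)B 4/5 satisfied · (5,4)B 3/4 satisfied · (5,6)B 1/1 satisfied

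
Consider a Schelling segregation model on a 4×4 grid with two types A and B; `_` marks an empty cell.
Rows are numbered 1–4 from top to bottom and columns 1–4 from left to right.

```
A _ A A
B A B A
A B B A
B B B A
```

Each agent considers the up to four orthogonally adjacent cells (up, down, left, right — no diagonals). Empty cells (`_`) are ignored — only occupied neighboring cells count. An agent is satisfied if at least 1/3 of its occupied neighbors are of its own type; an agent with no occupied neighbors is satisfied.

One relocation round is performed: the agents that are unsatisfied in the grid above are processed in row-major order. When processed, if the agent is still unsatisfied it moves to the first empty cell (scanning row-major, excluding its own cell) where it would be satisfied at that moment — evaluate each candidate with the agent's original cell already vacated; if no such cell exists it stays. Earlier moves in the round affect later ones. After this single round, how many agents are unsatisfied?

2

Initially unsatisfied (in order): (1,1), (2,1), (2,2), (2,3), (3,1).
  (1,1) → (1,2).
  (2,1): no empty cell satisfies it; stays.
  (2,2) → (1,1).
  (2,3): now satisfied by earlier moves; stays.
  (3,1): no empty cell satisfies it; stays.
Resulting grid:
A A A A
B _ B A
A B B A
B B B A
Unsatisfied now: (2,1), (3,1).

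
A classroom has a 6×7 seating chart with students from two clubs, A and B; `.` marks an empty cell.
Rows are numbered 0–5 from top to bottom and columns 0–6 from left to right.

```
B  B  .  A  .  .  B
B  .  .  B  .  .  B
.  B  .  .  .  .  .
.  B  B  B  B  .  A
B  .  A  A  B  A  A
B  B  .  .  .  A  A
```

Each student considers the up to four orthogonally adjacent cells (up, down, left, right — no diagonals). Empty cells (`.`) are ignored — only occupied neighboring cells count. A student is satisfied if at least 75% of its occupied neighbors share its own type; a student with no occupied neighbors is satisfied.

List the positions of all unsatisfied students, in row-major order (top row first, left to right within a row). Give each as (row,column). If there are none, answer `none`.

Row 0: (0,0)B 2/2 satisfied · (0,1)B 1/1 satisfied · (0,3)A 0/1 not · (0,6)B 1/1 satisfied
Row 1: (1,0)B 1/1 satisfied · (1,3)B 0/1 not · (1,6)B 1/1 satisfied
Row 2: (2,1)B 1/1 satisfied
Row 3: (3,1)B 2/2 satisfied · (3,2)B 2/3 not · (3,3)B 2/3 not · (3,4)B 2/2 satisfied · (3,6)A 1/1 satisfied
Row 4: (4,0)B 1/1 satisfied · (4,2)A 1/2 not · (4,3)A 1/3 not · (4,4)B 1/3 not · (4,5)A 2/3 not · (4,6)A 3/3 satisfied
Row 5: (5,0)B 2/2 satisfied · (5,1)B 1/1 satisfied · (5,5)A 2/2 satisfied · (5,6)A 2/2 satisfied

(0,3), (1,3), (3,2), (3,3), (4,2), (4,3), (4,4), (4,5)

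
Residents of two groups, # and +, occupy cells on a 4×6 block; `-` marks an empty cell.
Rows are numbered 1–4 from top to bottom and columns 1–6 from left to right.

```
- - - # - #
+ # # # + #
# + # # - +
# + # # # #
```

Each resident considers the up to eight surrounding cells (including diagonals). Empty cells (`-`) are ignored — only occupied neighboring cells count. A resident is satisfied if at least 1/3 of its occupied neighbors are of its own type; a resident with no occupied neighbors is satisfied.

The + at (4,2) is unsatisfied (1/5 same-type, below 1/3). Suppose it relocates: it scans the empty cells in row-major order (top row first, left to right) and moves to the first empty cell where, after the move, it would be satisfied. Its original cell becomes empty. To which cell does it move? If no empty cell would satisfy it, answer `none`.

Vacating (4,2). Empty cells in order:
  (1,1): 1/2 same-type → satisfied — stop here.

(1,1)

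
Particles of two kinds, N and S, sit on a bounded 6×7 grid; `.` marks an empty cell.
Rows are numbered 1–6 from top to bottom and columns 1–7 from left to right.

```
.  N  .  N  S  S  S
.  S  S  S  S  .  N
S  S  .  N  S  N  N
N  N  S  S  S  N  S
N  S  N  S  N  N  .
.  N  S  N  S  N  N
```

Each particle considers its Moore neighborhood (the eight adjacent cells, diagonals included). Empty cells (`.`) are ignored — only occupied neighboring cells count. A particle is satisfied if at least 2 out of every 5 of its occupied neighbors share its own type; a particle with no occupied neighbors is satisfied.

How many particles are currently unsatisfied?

8

Row 1: (1,2)N 0/2 ✗ · (1,4)N 0/4 ✗ · (1,5)S 3/4 ✓ · (1,6)S 3/4 ✓ · (1,7)S 1/2 ✓
Row 2: (2,2)S 3/4 ✓ · (2,3)S 3/6 ✓ · (2,4)S 4/6 ✓ · (2,5)S 4/7 ✓ · (2,7)N 2/4 ✓
Row 3: (3,1)S 2/4 ✓ · (3,2)S 4/6 ✓ · (3,4)N 0/7 ✗ · (3,5)S 4/7 ✓ · (3,6)N 3/7 ✓ · (3,7)N 3/4 ✓
Row 4: (4,1)N 2/5 ✓ · (4,2)N 3/7 ✓ · (4,3)S 4/7 ✓ · (4,4)S 4/7 ✓ · (4,5)S 3/8 ✗ · (4,6)N 4/7 ✓ · (4,7)S 0/4 ✗
Row 5: (5,1)N 3/4 ✓ · (5,2)S 2/7 ✗ · (5,3)N 3/8 ✗ · (5,4)S 5/8 ✓ · (5,5)N 4/8 ✓ · (5,6)N 4/7 ✓
Row 6: (6,2)N 2/4 ✓ · (6,3)S 2/5 ✓ · (6,4)N 2/5 ✓ · (6,5)S 1/5 ✗ · (6,6)N 3/4 ✓ · (6,7)N 2/2 ✓
Unsatisfied: (1,2), (1,4), (3,4), (4,5), (4,7), (5,2), (5,3), (6,5) — 8 in total.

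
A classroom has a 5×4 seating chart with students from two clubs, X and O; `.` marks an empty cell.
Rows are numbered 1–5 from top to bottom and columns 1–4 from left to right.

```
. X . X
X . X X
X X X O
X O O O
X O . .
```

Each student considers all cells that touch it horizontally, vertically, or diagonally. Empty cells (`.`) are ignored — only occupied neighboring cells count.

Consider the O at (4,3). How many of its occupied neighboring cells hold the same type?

Occupied neighbors of (4,3): (3,2)=X, (3,3)=X, (3,4)=O, (4,2)=O, (4,4)=O, (5,2)=O.
Same type (O): 4 of 6.

4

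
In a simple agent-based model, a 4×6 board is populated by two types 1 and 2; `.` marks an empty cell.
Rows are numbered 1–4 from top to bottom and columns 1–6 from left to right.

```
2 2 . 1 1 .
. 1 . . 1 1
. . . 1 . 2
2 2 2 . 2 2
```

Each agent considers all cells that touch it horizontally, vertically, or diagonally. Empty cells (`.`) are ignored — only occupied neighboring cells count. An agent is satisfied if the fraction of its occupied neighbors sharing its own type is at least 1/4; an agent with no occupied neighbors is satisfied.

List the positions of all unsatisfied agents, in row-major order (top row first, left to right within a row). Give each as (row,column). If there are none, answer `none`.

(1,1)2 1/2 ✓
(1,2)2 1/2 ✓
(1,4)1 2/2 ✓
(1,5)1 3/3 ✓
(2,2)1 0/2 ✗
(2,5)1 4/5 ✓
(2,6)1 2/3 ✓
(3,4)1 1/3 ✓
(3,6)2 2/4 ✓
(4,1)2 1/1 ✓
(4,2)2 2/2 ✓
(4,3)2 1/2 ✓
(4,5)2 2/3 ✓
(4,6)2 2/2 ✓

(2,2)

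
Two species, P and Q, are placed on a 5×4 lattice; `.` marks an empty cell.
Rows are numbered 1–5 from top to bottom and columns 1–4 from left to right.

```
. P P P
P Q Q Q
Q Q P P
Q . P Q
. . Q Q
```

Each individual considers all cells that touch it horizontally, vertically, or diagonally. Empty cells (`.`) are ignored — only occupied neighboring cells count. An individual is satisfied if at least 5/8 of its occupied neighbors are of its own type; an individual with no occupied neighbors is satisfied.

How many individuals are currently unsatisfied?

12

(1,2)P 2/4 unhappy
(1,3)P 2/5 unhappy
(1,4)P 1/3 unhappy
(2,1)P 1/4 unhappy
(2,2)Q 3/7 unhappy
(2,3)Q 3/8 unhappy
(2,4)Q 1/5 unhappy
(3,1)Q 3/4 ok
(3,2)Q 4/7 unhappy
(3,3)P 2/7 unhappy
(3,4)P 2/5 unhappy
(4,1)Q 2/2 ok
(4,3)P 2/6 unhappy
(4,4)Q 2/5 unhappy
(5,3)Q 2/3 ok
(5,4)Q 2/3 ok
Unsatisfied: (1,2), (1,3), (1,4), (2,1), (2,2), (2,3), (2,4), (3,2), (3,3), (3,4), (4,3), (4,4) — 12 in total.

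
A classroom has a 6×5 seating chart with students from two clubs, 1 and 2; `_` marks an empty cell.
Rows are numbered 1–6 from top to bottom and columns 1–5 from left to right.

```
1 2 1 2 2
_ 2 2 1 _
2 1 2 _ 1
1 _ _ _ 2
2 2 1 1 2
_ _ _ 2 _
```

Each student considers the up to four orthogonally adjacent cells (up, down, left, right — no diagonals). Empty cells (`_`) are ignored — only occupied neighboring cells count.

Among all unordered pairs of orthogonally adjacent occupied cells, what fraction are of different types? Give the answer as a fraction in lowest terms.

Scan each occupied cell's neighbors to the right and below so each pair is counted once.
From row 1: 5 unlike of 7 pairs (running 5/7).
From row 2: 2 unlike of 4 pairs (running 7/11).
From row 3: 4 unlike of 4 pairs (running 11/15).
From row 4: 1 unlike of 2 pairs (running 12/17).
From row 5: 3 unlike of 5 pairs (running 15/22).
Total adjacent occupied pairs: 22; unlike-type pairs: 15.
15/22 is already in lowest terms.

15/22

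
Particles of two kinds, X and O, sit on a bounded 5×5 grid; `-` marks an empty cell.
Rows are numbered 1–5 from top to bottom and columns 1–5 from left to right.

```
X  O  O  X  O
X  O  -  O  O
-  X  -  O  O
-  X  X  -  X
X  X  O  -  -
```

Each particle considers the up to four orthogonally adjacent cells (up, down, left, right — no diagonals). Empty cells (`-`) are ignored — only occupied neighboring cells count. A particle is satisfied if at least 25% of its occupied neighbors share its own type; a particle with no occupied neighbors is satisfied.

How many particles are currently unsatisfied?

3

(1,1)X 1/2 satisfied
(1,2)O 2/3 satisfied
(1,3)O 1/2 satisfied
(1,4)X 0/3 not
(1,5)O 1/2 satisfied
(2,1)X 1/2 satisfied
(2,2)O 1/3 satisfied
(2,4)O 2/3 satisfied
(2,5)O 3/3 satisfied
(3,2)X 1/2 satisfied
(3,4)O 2/2 satisfied
(3,5)O 2/3 satisfied
(4,2)X 3/3 satisfied
(4,3)X 1/2 satisfied
(4,5)X 0/1 not
(5,1)X 1/1 satisfied
(5,2)X 2/3 satisfied
(5,3)O 0/2 not
Unsatisfied: (1,4), (4,5), (5,3) — 3 in total.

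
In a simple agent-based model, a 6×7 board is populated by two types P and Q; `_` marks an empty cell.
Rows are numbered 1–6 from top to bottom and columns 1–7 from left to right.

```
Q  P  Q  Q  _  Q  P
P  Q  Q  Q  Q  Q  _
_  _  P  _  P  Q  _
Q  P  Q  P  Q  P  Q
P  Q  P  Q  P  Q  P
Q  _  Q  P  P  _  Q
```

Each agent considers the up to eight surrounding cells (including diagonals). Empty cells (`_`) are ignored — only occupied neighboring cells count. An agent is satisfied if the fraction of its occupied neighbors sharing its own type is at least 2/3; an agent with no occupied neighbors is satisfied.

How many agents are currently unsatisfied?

27

Row 1: (1,1)Q 1/3 unhappy · (1,2)P 1/5 unhappy · (1,3)Q 4/5 ok · (1,4)Q 4/4 ok · (1,6)Q 2/3 ok · (1,7)P 0/2 unhappy
Row 2: (2,1)P 1/3 unhappy · (2,2)Q 3/6 unhappy · (2,3)Q 4/6 ok · (2,4)Q 4/6 ok · (2,5)Q 5/6 ok · (2,6)Q 3/5 unhappy
Row 3: (3,3)P 2/6 unhappy · (3,5)P 2/7 unhappy · (3,6)Q 4/6 ok
Row 4: (4,1)Q 1/3 unhappy · (4,2)P 3/6 unhappy · (4,3)Q 2/6 unhappy · (4,4)P 4/7 unhappy · (4,5)Q 3/7 unhappy · (4,6)P 3/7 unhappy · (4,7)Q 2/4 unhappy
Row 5: (5,1)P 1/4 unhappy · (5,2)Q 4/7 unhappy · (5,3)P 3/7 unhappy · (5,4)Q 3/8 unhappy · (5,5)P 4/7 unhappy · (5,6)Q 3/7 unhappy · (5,7)P 1/4 unhappy
Row 6: (6,1)Q 1/2 unhappy · (6,3)Q 2/4 unhappy · (6,4)P 3/5 unhappy · (6,5)P 2/4 unhappy · (6,7)Q 1/2 unhappy
Unsatisfied: (1,1), (1,2), (1,7), (2,1), (2,2), (2,6), (3,3), (3,5), (4,1), (4,2), (4,3), (4,4), (4,5), (4,6), (4,7), (5,1), (5,2), (5,3), (5,4), (5,5), (5,6), (5,7), (6,1), (6,3), (6,4), (6,5), (6,7) — 27 in total.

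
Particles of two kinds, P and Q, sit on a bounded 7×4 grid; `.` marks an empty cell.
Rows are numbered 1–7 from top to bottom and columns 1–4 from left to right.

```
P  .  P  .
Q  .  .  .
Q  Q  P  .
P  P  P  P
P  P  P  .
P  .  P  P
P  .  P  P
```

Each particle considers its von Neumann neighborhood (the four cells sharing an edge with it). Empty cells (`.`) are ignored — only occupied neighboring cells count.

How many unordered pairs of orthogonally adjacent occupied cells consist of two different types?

Scan each occupied cell's neighbors to the right and below so each pair is counted once.
From row 1: 1 unlike of 1 pairs (running 1/1).
From row 2: 0 unlike of 1 pairs (running 1/2).
From row 3: 3 unlike of 5 pairs (running 4/7).
From row 4: 0 unlike of 6 pairs (running 4/13).
From row 5: 0 unlike of 4 pairs (running 4/17).
From row 6: 0 unlike of 4 pairs (running 4/21).
From row 7: 0 unlike of 1 pairs (running 4/22).
Total adjacent occupied pairs: 22; unlike-type pairs: 4.

4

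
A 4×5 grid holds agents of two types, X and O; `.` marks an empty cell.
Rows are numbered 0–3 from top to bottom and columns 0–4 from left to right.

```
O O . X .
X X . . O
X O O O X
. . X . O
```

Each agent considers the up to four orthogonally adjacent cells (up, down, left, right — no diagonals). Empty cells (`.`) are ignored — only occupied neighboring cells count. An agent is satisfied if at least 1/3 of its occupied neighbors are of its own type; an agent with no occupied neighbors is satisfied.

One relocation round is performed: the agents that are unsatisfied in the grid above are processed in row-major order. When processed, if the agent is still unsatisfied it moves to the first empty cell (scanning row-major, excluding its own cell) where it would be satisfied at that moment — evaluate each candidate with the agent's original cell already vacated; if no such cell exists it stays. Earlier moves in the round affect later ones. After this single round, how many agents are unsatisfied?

Initially unsatisfied (in order): (1,4), (2,4), (3,2), (3,4).
  (1,4) → (0,2).
  (2,4) → (0,4).
  (3,2) → (1,2).
  (3,4): now satisfied by earlier moves; stays.
Resulting grid:
O O O X X
X X X . .
X O O O .
. . . . O
All satisfied now.

0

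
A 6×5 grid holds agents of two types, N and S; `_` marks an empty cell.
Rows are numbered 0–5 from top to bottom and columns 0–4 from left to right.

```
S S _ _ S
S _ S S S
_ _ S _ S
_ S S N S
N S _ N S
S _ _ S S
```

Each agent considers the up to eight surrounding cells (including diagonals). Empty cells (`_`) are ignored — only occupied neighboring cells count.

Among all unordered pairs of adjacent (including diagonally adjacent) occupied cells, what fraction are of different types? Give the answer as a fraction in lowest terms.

Scan each occupied cell's neighbors to the right and below (and the two forward diagonals) so each pair is counted once.
From row 0: 0 unlike of 6 pairs (running 0/6).
From row 1: 0 unlike of 6 pairs (running 0/12).
From row 2: 2 unlike of 5 pairs (running 2/17).
From row 3: 6 unlike of 11 pairs (running 8/28).
From row 4: 5 unlike of 8 pairs (running 13/36).
From row 5: 0 unlike of 1 pairs (running 13/37).
Total adjacent occupied pairs: 37; unlike-type pairs: 13.
13/37 is already in lowest terms.

13/37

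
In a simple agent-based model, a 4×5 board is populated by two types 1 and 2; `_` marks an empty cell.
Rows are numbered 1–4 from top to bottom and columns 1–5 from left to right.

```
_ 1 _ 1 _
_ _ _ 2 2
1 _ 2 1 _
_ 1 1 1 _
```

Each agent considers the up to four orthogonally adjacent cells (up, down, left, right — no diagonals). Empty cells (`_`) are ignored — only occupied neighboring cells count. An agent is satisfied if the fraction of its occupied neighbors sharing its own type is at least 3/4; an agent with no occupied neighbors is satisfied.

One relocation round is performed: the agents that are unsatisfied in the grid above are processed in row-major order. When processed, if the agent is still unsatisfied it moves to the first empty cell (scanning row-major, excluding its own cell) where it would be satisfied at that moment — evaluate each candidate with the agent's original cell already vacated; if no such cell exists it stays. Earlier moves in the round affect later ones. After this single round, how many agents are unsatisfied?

Initially unsatisfied (in order): (1,4), (2,4), (3,3), (3,4), (4,3).
  (1,4) → (1,1).
  (2,4) → (1,4).
  (3,3) → (1,5).
  (3,4): now satisfied by earlier moves; stays.
  (4,3): now satisfied by earlier moves; stays.
Resulting grid:
1 1 _ 2 2
_ _ _ _ 2
1 _ _ 1 _
_ 1 1 1 _
All satisfied now.

0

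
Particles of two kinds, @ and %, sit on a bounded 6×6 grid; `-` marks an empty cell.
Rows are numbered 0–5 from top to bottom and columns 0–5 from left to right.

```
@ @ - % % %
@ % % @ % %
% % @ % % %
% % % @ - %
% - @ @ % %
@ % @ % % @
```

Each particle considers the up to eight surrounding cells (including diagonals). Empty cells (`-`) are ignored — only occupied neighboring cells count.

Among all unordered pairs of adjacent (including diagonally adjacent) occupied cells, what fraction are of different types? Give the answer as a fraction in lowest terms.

37/89

Scan each occupied cell's neighbors to the right and below (and the two forward diagonals) so each pair is counted once.
Row 0: @(0,0)–@(0,1)= @(0,0)–@(1,0)= @(0,0)–%(1,1)≠ @(0,1)–%(1,1)≠ @(0,1)–%(1,2)≠ @(0,1)–@(1,0)= %(0,3)–%(0,4)= %(0,3)–@(1,3)≠ %(0,3)–%(1,4)= %(0,3)–%(1,2)= %(0,4)–%(0,5)= %(0,4)–%(1,4)= %(0,4)–%(1,5)= %(0,4)–@(1,3)≠ %(0,5)–%(1,5)= %(0,5)–%(1,4)=  → 5/16 unlike.
Row 1: @(1,0)–%(1,1)≠ @(1,0)–%(2,0)≠ @(1,0)–%(2,1)≠ %(1,1)–%(1,2)= %(1,1)–%(2,1)= %(1,1)–@(2,2)≠ %(1,1)–%(2,0)= %(1,2)–@(1,3)≠ %(1,2)–@(2,2)≠ %(1,2)–%(2,3)= %(1,2)–%(2,1)= @(1,3)–%(1,4)≠ @(1,3)–%(2,3)≠ @(1,3)–%(2,4)≠ @(1,3)–@(2,2)= %(1,4)–%(1,5)= %(1,4)–%(2,4)= %(1,4)–%(2,5)= %(1,4)–%(2,3)= %(1,5)–%(2,5)= %(1,5)–%(2,4)=  → 9/21 unlike.
Row 2: %(2,0)–%(2,1)= %(2,0)–%(3,0)= %(2,0)–%(3,1)= %(2,1)–@(2,2)≠ %(2,1)–%(3,1)= %(2,1)–%(3,2)= %(2,1)–%(3,0)= @(2,2)–%(2,3)≠ @(2,2)–%(3,2)≠ @(2,2)–@(3,3)= @(2,2)–%(3,1)≠ %(2,3)–%(2,4)= %(2,3)–@(3,3)≠ %(2,3)–%(3,2)= %(2,4)–%(2,5)= %(2,4)–%(3,5)= %(2,4)–@(3,3)≠ %(2,5)–%(3,5)=  → 6/18 unlike.
Row 3: %(3,0)–%(3,1)= %(3,0)–%(4,0)= %(3,1)–%(3,2)= %(3,1)–@(4,2)≠ %(3,1)–%(4,0)= %(3,2)–@(3,3)≠ %(3,2)–@(4,2)≠ %(3,2)–@(4,3)≠ @(3,3)–@(4,3)= @(3,3)–%(4,4)≠ @(3,3)–@(4,2)= %(3,5)–%(4,5)= %(3,5)–%(4,4)=  → 5/13 unlike.
Row 4: %(4,0)–@(5,0)≠ %(4,0)–%(5,1)= @(4,2)–@(4,3)= @(4,2)–@(5,2)= @(4,2)–%(5,3)≠ @(4,2)–%(5,1)≠ @(4,3)–%(4,4)≠ @(4,3)–%(5,3)≠ @(4,3)–%(5,4)≠ @(4,3)–@(5,2)= %(4,4)–%(4,5)= %(4,4)–%(5,4)= %(4,4)–@(5,5)≠ %(4,4)–%(5,3)= %(4,5)–@(5,5)≠ %(4,5)–%(5,4)=  → 8/16 unlike.
Row 5: @(5,0)–%(5,1)≠ %(5,1)–@(5,2)≠ @(5,2)–%(5,3)≠ %(5,3)–%(5,4)= %(5,4)–@(5,5)≠  → 4/5 unlike.
Total adjacent occupied pairs: 89; unlike-type pairs: 37.
37/89 is already in lowest terms.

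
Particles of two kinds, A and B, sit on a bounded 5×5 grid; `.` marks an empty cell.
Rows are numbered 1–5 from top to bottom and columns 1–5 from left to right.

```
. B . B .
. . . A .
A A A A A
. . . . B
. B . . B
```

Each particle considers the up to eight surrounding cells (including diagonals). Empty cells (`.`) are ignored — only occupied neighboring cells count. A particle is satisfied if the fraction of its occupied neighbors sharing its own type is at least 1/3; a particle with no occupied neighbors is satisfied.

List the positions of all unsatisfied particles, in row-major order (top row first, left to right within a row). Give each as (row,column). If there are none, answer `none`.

(1,2)B 0/0 satisfied
(1,4)B 0/1 not
(2,4)A 3/4 satisfied
(3,1)A 1/1 satisfied
(3,2)A 2/2 satisfied
(3,3)A 3/3 satisfied
(3,4)A 3/4 satisfied
(3,5)A 2/3 satisfied
(4,5)B 1/3 satisfied
(5,2)B 0/0 satisfied
(5,5)B 1/1 satisfied

(1,4)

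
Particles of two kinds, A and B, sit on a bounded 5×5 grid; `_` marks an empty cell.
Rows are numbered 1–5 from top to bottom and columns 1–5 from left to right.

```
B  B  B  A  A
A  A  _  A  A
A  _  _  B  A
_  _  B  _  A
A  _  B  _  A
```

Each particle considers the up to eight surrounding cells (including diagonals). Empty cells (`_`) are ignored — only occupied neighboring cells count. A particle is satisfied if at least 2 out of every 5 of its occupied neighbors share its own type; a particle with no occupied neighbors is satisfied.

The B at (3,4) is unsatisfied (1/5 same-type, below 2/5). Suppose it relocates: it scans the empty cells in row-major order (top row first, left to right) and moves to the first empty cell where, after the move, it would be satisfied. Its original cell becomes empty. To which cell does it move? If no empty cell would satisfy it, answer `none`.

(2,3)

Vacating (3,4). Empty cells in order:
  (2,3): 2/5 same-type → satisfied — stop here.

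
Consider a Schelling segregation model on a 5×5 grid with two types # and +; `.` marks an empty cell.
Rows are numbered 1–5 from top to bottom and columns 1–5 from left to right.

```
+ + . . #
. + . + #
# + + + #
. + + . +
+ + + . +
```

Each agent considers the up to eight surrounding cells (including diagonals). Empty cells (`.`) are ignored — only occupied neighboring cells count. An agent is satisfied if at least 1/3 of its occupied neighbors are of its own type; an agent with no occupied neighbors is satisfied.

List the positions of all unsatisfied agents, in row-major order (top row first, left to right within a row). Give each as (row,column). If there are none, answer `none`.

(3,1), (3,5)

Row 1: (1,1)+ 2/2 ✓ · (1,2)+ 2/2 ✓ · (1,5)# 1/2 ✓
Row 2: (2,2)+ 4/5 ✓ · (2,4)+ 2/5 ✓ · (2,5)# 2/4 ✓
Row 3: (3,1)# 0/3 ✗ · (3,2)+ 4/5 ✓ · (3,3)+ 6/6 ✓ · (3,4)+ 4/6 ✓ · (3,5)# 1/4 ✗
Row 4: (4,2)+ 6/7 ✓ · (4,3)+ 6/6 ✓ · (4,5)+ 2/3 ✓
Row 5: (5,1)+ 2/2 ✓ · (5,2)+ 4/4 ✓ · (5,3)+ 3/3 ✓ · (5,5)+ 1/1 ✓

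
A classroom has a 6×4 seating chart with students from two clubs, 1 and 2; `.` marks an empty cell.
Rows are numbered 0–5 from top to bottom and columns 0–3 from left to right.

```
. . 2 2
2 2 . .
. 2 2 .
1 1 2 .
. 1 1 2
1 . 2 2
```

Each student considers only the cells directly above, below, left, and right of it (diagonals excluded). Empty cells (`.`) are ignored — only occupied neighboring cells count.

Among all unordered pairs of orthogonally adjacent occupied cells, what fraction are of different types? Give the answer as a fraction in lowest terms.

Scan each occupied cell's neighbors to the right and below so each pair is counted once.
From row 0: 0 unlike of 1 pairs (running 0/1).
From row 1: 0 unlike of 2 pairs (running 0/3).
From row 2: 1 unlike of 3 pairs (running 1/6).
From row 3: 2 unlike of 4 pairs (running 3/10).
From row 4: 2 unlike of 4 pairs (running 5/14).
From row 5: 0 unlike of 1 pairs (running 5/15).
Total adjacent occupied pairs: 15; unlike-type pairs: 5.
5/15 reduces to 1/3.

1/3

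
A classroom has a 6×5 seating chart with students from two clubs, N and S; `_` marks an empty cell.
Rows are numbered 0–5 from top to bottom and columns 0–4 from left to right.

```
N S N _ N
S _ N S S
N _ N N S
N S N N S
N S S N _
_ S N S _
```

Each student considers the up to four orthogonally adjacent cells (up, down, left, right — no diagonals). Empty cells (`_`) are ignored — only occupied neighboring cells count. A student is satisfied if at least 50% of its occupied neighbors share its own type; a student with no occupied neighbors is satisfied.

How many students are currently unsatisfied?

Row 0: (0,0)N 0/2 not · (0,1)S 0/2 not · (0,2)N 1/2 satisfied · (0,4)N 0/1 not
Row 1: (1,0)S 0/2 not · (1,2)N 2/3 satisfied · (1,3)S 1/3 not · (1,4)S 2/3 satisfied
Row 2: (2,0)N 1/2 satisfied · (2,2)N 3/3 satisfied · (2,3)N 2/4 satisfied · (2,4)S 2/3 satisfied
Row 3: (3,0)N 2/3 satisfied · (3,1)S 1/3 not · (3,2)N 2/4 satisfied · (3,3)N 3/4 satisfied · (3,4)S 1/2 satisfied
Row 4: (4,0)N 1/2 satisfied · (4,1)S 3/4 satisfied · (4,2)S 1/4 not · (4,3)N 1/3 not
Row 5: (5,1)S 1/2 satisfied · (5,2)N 0/3 not · (5,3)S 0/2 not
Unsatisfied: (0,0), (0,1), (0,4), (1,0), (1,3), (3,1), (4,2), (4,3), (5,2), (5,3) — 10 in total.

10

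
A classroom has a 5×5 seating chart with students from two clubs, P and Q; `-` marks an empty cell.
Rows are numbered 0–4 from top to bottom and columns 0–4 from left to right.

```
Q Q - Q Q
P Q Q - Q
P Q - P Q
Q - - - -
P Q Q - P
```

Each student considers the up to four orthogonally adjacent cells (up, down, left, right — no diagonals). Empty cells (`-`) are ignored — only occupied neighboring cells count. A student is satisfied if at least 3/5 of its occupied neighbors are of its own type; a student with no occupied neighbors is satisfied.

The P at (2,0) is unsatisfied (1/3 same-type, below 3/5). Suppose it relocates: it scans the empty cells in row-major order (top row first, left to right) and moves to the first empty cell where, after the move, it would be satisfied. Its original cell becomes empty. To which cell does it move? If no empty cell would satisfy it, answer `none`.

(3,3)

Vacating (2,0). Empty cells in order:
  (0,2): 0/3 same-type → still unsatisfied.
  (1,3): 1/4 same-type → still unsatisfied.
  (2,2): 1/3 same-type → still unsatisfied.
  (3,1): 0/3 same-type → still unsatisfied.
  (3,2): 0/1 same-type → still unsatisfied.
  (3,3): 1/1 same-type → satisfied — stop here.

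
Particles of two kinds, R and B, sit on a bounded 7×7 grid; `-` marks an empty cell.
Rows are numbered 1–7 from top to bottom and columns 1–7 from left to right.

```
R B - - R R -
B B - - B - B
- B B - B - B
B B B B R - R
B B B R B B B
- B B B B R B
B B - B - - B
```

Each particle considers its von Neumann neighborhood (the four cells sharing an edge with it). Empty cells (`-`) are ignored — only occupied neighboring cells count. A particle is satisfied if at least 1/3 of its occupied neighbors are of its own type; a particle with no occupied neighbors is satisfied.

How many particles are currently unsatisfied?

5

(1,1)R 0/2 ✗
(1,2)B 1/2 ✓
(1,5)R 1/2 ✓
(1,6)R 1/1 ✓
(2,1)B 1/2 ✓
(2,2)B 3/3 ✓
(2,5)B 1/2 ✓
(2,7)B 1/1 ✓
(3,2)B 3/3 ✓
(3,3)B 2/2 ✓
(3,5)B 1/2 ✓
(3,7)B 1/2 ✓
(4,1)B 2/2 ✓
(4,2)B 4/4 ✓
(4,3)B 4/4 ✓
(4,4)B 1/3 ✓
(4,5)R 0/3 ✗
(4,7)R 0/2 ✗
(5,1)B 2/2 ✓
(5,2)B 4/4 ✓
(5,3)B 3/4 ✓
(5,4)R 0/4 ✗
(5,5)B 2/4 ✓
(5,6)B 2/3 ✓
(5,7)B 2/3 ✓
(6,2)B 3/3 ✓
(6,3)B 3/3 ✓
(6,4)B 3/4 ✓
(6,5)B 2/3 ✓
(6,6)R 0/3 ✗
(6,7)B 2/3 ✓
(7,1)B 1/1 ✓
(7,2)B 2/2 ✓
(7,4)B 1/1 ✓
(7,7)B 1/1 ✓
Unsatisfied: (1,1), (4,5), (4,7), (5,4), (6,6) — 5 in total.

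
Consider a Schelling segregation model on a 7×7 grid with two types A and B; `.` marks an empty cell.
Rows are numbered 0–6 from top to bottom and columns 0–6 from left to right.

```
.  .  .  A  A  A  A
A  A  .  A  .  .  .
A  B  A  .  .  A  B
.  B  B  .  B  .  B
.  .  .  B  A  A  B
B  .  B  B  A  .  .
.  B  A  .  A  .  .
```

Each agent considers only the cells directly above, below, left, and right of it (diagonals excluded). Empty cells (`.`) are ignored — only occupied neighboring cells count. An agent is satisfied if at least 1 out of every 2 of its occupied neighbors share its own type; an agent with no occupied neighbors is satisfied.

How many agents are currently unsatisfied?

Row 0: (0,3)A 2/2 ✓ · (0,4)A 2/2 ✓ · (0,5)A 2/2 ✓ · (0,6)A 1/1 ✓
Row 1: (1,0)A 2/2 ✓ · (1,1)A 1/2 ✓ · (1,3)A 1/1 ✓
Row 2: (2,0)A 1/2 ✓ · (2,1)B 1/4 ✗ · (2,2)A 0/2 ✗ · (2,5)A 0/1 ✗ · (2,6)B 1/2 ✓
Row 3: (3,1)B 2/2 ✓ · (3,2)B 1/2 ✓ · (3,4)B 0/1 ✗ · (3,6)B 2/2 ✓
Row 4: (4,3)B 1/2 ✓ · (4,4)A 2/4 ✓ · (4,5)A 1/2 ✓ · (4,6)B 1/2 ✓
Row 5: (5,0)B 0/0 ✓ · (5,2)B 1/2 ✓ · (5,3)B 2/3 ✓ · (5,4)A 2/3 ✓
Row 6: (6,1)B 0/1 ✗ · (6,2)A 0/2 ✗ · (6,4)A 1/1 ✓
Unsatisfied: (2,1), (2,2), (2,5), (3,4), (6,1), (6,2) — 6 in total.

6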